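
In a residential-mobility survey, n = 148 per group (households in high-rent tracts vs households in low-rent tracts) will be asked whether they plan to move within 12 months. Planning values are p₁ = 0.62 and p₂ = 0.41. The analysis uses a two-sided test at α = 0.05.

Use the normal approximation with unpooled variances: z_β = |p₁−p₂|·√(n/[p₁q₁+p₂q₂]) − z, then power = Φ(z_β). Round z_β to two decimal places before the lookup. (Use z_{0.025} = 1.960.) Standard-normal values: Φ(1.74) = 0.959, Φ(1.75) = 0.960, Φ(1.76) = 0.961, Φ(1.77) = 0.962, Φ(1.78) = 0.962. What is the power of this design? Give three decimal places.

Power ≈ 0.959

z_β = |p₁−p₂|·√(n/[p₁q₁+p₂q₂]) − z_{α/2}
    = 0.21 · √(148/0.4775) − 1.960
    = 0.21 · 17.6053 − 1.960
    = 3.6971 − 1.960 = 1.7371 → 1.74
Power = Φ(1.74) = 0.959.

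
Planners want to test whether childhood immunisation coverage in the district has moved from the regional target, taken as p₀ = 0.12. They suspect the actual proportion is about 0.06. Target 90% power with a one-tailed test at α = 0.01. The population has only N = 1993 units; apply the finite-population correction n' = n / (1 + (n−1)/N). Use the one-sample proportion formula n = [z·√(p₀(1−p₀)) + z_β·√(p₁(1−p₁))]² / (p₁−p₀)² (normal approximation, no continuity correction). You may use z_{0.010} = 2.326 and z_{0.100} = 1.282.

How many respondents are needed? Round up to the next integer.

n = [z_α·√(p₀q₀) + z_β·√(p₁q₁)]² / (p₁ − p₀)²
  = [2.326·√(0.12·0.88) + 1.282·√(0.06·0.94)]² / (-0.06)²
  = [2.326·0.3250 + 1.282·0.2375]² / 0.0036
  = [1.0603]² / 0.0036
  = 312.30
Finite-population correction (N = 1993): 312.30 / (1 + (312.30 − 1)/1993) = 270.11.
Round up → n = 271.

n = 271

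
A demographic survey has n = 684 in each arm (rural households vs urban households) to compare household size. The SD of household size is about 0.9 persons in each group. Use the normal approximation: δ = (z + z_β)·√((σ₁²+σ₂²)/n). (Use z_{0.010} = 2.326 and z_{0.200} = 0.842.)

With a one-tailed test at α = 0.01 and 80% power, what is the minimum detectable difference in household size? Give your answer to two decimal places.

δ = (z_α + z_β) · √((σ₁²+σ₂²)/n)
  = (2.326 + 0.842) · √(1.62/684)
  = 3.168 · √0.00237
  = 3.168 · 0.0487
  = 0.1542

Minimum detectable difference ≈ 0.15 persons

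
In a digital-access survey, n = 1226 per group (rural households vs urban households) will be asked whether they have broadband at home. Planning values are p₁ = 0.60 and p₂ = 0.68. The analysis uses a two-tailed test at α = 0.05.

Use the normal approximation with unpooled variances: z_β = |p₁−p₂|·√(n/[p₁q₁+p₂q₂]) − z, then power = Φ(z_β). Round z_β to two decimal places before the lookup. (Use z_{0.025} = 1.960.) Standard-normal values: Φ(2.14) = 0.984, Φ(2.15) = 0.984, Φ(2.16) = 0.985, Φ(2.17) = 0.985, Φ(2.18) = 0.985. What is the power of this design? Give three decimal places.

Power ≈ 0.985

z_β = |p₁−p₂|·√(n/[p₁q₁+p₂q₂]) − z_{α/2}
    = 0.08 · √(1226/0.4576) − 1.960
    = 0.08 · 51.7609 − 1.960
    = 4.1409 − 1.960 = 2.1809 → 2.18
Power = Φ(2.18) = 0.985.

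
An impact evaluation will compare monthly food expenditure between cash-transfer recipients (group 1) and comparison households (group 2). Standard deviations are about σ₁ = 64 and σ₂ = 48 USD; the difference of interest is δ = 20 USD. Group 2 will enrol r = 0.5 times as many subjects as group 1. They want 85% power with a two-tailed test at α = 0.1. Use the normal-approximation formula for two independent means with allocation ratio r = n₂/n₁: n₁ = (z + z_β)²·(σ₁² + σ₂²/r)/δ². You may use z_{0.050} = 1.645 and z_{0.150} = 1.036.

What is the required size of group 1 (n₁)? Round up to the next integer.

n₁ = 157

n₁ = (z_{α/2} + z_β)² · (σ₁² + σ₂²/r) / δ²
   = (1.645 + 1.036)² · (64² + 48²/0.5) / 20²
   = 7.1878 · (4096 + 4608) / 400
   = 7.1878 · 8704 / 400
   = 156.41
Round up → n₁ = 157; n₂ = r·n₁ = 0.5 × 157 = 79.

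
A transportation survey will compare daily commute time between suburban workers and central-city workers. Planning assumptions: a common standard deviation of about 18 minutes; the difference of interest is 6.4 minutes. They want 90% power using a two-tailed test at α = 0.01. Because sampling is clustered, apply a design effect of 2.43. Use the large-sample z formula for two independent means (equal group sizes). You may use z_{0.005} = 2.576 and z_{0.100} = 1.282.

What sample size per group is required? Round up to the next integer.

n = 573 per group

n = (z_{α/2} + z_β)² · (σ₁² + σ₂²) / δ²
  = (2.576 + 1.282)² · (2·18² = 648) / 6.4²
  = 14.8842 · 648 / 40.96
  = 235.47
Design effect: 2.43 × 235.47 = 572.20.
Round up → n = 573 per group.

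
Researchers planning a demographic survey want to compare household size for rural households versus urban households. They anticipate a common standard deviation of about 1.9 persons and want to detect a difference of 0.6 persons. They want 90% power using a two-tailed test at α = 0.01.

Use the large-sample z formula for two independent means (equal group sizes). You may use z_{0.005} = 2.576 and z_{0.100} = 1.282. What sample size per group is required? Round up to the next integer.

n = 299 per group

n = (z_{α/2} + z_β)² · (σ₁² + σ₂²) / δ²
  = (2.576 + 1.282)² · (2·1.9² = 7.22) / 0.6²
  = 14.8842 · 7.22 / 0.36
  = 298.51
Round up → n = 299 per group.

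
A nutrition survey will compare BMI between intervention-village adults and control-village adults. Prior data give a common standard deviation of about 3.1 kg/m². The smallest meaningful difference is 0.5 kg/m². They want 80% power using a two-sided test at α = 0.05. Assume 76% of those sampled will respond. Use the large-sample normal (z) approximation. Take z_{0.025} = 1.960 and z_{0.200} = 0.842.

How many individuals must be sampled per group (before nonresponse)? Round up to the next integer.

n = (z_{α/2} + z_β)² · (σ₁² + σ₂²) / δ²
  = (1.960 + 0.842)² · (2·3.1² = 19.22) / 0.5²
  = 7.8512 · 19.22 / 0.25
  = 603.60
Adjust for 76% response: 603.60 / 0.76 = 794.21.
Round up → n = 795 per group.

n = 795 per group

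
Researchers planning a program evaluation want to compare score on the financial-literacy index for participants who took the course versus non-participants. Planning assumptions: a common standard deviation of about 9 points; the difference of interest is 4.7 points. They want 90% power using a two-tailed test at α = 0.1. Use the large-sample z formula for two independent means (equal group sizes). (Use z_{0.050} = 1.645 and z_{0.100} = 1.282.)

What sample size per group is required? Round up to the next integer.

n = (z_{α/2} + z_β)² · (σ₁² + σ₂²) / δ²
  = (1.645 + 1.282)² · (2·9² = 162) / 4.7²
  = 8.5673 · 162 / 22.09
  = 62.83
Round up → n = 63 per group.

n = 63 per group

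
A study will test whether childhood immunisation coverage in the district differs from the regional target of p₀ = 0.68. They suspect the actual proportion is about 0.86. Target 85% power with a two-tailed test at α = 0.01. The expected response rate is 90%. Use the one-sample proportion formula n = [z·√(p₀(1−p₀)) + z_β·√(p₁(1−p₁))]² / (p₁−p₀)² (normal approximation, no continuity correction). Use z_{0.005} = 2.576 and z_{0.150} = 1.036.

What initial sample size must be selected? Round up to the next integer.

n = [z_{α/2}·√(p₀q₀) + z_β·√(p₁q₁)]² / (p₁ − p₀)²
  = [2.576·√(0.68·0.32) + 1.036·√(0.86·0.14)]² / (0.18)²
  = [2.576·0.4665 + 1.036·0.3470]² / 0.0324
  = [1.5611]² / 0.0324
  = 75.22
Adjust for 90% response: 75.22 / 0.90 = 83.58.
Round up → n = 84.

n = 84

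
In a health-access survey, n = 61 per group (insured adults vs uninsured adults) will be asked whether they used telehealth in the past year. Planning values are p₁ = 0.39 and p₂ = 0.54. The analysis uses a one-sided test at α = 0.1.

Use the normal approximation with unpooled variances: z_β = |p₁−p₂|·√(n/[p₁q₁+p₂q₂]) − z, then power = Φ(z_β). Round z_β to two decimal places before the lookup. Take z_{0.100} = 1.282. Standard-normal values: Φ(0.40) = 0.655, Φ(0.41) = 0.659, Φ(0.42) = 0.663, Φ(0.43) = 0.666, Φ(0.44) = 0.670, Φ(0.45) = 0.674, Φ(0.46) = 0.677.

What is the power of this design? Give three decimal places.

z_β = |p₁−p₂|·√(n/[p₁q₁+p₂q₂]) − z_α
    = 0.15 · √(61/0.4863) − 1.282
    = 0.15 · 11.1999 − 1.282
    = 1.6800 − 1.282 = 0.3980 → 0.40
Power = Φ(0.40) = 0.655.

Power ≈ 0.655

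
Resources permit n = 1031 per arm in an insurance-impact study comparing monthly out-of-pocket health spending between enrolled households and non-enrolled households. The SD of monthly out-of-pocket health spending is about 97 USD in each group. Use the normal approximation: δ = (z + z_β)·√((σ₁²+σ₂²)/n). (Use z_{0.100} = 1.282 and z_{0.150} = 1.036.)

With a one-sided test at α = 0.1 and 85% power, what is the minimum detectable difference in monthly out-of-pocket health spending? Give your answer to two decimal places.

Minimum detectable difference ≈ 9.90 USD

δ = (z_α + z_β) · √((σ₁²+σ₂²)/n)
  = (1.282 + 1.036) · √(18818/1031)
  = 2.318 · √18.2522
  = 2.318 · 4.2723
  = 9.9031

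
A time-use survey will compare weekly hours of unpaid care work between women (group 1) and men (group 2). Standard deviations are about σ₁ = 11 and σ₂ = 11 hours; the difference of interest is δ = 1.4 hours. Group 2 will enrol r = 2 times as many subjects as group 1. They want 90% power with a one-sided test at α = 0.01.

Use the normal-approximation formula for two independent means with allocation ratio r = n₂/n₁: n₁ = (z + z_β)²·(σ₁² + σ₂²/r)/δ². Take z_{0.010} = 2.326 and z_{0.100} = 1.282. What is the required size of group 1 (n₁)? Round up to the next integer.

n₁ = (z_α + z_β)² · (σ₁² + σ₂²/r) / δ²
   = (2.326 + 1.282)² · (11² + 11²/2) / 1.4²
   = 13.0177 · (121 + 60.5) / 1.96
   = 13.0177 · 181.5 / 1.96
   = 1205.46
Round up → n₁ = 1206; n₂ = r·n₁ = 2 × 1206 = 2412.

n₁ = 1206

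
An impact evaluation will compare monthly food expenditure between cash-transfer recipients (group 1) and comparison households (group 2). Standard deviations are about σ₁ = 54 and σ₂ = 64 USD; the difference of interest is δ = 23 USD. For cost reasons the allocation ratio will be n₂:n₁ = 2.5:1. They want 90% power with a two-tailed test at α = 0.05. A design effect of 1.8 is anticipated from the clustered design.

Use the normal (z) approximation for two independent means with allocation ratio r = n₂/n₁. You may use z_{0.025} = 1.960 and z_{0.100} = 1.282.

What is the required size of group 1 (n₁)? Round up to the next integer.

n₁ = 163

n₁ = (z_{α/2} + z_β)² · (σ₁² + σ₂²/r) / δ²
   = (1.960 + 1.282)² · (54² + 64²/2.5) / 23²
   = 10.5106 · (2916 + 1638.4) / 529
   = 10.5106 · 4554.4 / 529
   = 90.49
Design effect: 1.8 × 90.49 = 162.88.
Round up → n₁ = 163; n₂ = r·n₁ = 2.5 × 163 = 408.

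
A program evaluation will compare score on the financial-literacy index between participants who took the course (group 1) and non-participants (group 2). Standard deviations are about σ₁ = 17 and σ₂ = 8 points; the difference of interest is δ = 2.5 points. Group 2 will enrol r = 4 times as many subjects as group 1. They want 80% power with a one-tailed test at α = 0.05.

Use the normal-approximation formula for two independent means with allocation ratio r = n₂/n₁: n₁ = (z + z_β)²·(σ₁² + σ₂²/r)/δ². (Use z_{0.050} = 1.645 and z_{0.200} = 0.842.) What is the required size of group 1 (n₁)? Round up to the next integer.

n₁ = (z_α + z_β)² · (σ₁² + σ₂²/r) / δ²
   = (1.645 + 0.842)² · (17² + 8²/4) / 2.5²
   = 6.1852 · (289 + 16) / 6.25
   = 6.1852 · 305 / 6.25
   = 301.84
Round up → n₁ = 302; n₂ = r·n₁ = 4 × 302 = 1208.

n₁ = 302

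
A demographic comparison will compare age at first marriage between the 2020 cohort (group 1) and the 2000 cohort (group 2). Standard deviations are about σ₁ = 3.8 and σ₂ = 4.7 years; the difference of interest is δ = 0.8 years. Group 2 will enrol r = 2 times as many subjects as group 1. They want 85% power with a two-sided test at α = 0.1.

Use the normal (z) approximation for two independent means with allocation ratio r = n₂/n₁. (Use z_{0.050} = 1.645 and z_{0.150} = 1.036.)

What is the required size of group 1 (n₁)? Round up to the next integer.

n₁ = 287

n₁ = (z_{α/2} + z_β)² · (σ₁² + σ₂²/r) / δ²
   = (1.645 + 1.036)² · (3.8² + 4.7²/2) / 0.8²
   = 7.1878 · (14.44 + 11.045) / 0.64
   = 7.1878 · 25.485 / 0.64
   = 286.22
Round up → n₁ = 287; n₂ = r·n₁ = 2 × 287 = 574.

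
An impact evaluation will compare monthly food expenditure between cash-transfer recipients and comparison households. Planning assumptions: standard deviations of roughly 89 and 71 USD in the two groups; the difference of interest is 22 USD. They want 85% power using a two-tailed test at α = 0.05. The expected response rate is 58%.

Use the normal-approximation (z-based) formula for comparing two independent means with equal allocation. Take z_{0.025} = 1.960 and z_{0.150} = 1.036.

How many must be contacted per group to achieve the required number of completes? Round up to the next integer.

n = 415 per group

n = (z_{α/2} + z_β)² · (σ₁² + σ₂²) / δ²
  = (1.960 + 1.036)² · (89² + 71² = 12962) / 22²
  = 8.9760 · 12962 / 484
  = 240.39
Adjust for 58% response: 240.39 / 0.58 = 414.46.
Round up → n = 415 per group.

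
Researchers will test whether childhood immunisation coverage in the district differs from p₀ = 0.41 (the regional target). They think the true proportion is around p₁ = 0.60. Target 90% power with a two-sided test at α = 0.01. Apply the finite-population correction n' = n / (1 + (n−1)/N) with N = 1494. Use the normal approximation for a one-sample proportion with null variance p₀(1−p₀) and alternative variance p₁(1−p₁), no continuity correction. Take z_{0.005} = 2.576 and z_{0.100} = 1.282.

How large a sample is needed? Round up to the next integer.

n = 94

n = [z_{α/2}·√(p₀q₀) + z_β·√(p₁q₁)]² / (p₁ − p₀)²
  = [2.576·√(0.41·0.59) + 1.282·√(0.60·0.40)]² / (0.19)²
  = [2.576·0.4918 + 1.282·0.4899]² / 0.0361
  = [1.8950]² / 0.0361
  = 99.48
Finite-population correction (N = 1494): 99.48 / (1 + (99.48 − 1)/1494) = 93.32.
Round up → n = 94.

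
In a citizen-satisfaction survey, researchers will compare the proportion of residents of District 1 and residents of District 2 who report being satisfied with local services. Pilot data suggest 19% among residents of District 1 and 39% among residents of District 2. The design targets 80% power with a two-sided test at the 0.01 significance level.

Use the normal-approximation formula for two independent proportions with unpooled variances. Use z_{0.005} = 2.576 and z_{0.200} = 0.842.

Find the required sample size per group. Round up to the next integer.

n = 115 per group

n = (z_{α/2} + z_β)² · [p₁(1−p₁) + p₂(1−p₂)] / (p₁ − p₂)²
  = (2.576 + 0.842)² · (0.19·0.81 + 0.39·0.61) / (-0.20)²
  = (3.418)² · (0.1539 + 0.2379) / 0.0400
  = 11.6827 · 0.3918 / 0.0400
  = 114.43
Round up → n = 115 per group.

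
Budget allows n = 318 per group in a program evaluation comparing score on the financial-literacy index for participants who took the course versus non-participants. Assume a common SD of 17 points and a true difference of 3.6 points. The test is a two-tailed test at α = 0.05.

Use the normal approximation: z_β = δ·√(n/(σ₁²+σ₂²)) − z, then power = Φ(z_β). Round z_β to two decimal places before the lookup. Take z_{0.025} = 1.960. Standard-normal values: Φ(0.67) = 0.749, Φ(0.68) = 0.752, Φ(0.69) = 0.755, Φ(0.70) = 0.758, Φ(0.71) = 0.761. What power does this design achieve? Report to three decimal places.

Power ≈ 0.761

z_β = δ·√(n/(σ₁²+σ₂²)) − z_{α/2}
    = 3.6 · √(318/578) − 1.960
    = 3.6 · 0.74174 − 1.960
    = 2.6703 − 1.960 = 0.7103 → 0.71
Power = Φ(0.71) = 0.761.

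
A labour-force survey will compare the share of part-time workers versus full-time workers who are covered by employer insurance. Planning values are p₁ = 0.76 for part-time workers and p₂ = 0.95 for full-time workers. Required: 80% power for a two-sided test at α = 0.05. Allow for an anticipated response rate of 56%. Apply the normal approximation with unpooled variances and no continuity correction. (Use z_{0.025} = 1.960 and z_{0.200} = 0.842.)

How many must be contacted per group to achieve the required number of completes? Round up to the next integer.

n = (z_{α/2} + z_β)² · [p₁(1−p₁) + p₂(1−p₂)] / (p₁ − p₂)²
  = (1.960 + 0.842)² · (0.76·0.24 + 0.95·0.05) / (-0.19)²
  = (2.802)² · (0.1824 + 0.0475) / 0.0361
  = 7.8512 · 0.2299 / 0.0361
  = 50.00
Adjust for 56% response: 50.00 / 0.56 = 89.29.
Round up → n = 90 per group.

n = 90 per group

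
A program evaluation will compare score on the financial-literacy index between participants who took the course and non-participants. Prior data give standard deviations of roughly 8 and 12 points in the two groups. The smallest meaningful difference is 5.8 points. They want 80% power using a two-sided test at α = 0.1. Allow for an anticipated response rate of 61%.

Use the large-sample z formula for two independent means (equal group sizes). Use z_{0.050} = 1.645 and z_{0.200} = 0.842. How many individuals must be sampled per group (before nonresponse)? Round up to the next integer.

n = (z_{α/2} + z_β)² · (σ₁² + σ₂²) / δ²
  = (1.645 + 0.842)² · (8² + 12² = 208) / 5.8²
  = 6.1852 · 208 / 33.64
  = 38.24
Adjust for 61% response: 38.24 / 0.61 = 62.69.
Round up → n = 63 per group.

n = 63 per group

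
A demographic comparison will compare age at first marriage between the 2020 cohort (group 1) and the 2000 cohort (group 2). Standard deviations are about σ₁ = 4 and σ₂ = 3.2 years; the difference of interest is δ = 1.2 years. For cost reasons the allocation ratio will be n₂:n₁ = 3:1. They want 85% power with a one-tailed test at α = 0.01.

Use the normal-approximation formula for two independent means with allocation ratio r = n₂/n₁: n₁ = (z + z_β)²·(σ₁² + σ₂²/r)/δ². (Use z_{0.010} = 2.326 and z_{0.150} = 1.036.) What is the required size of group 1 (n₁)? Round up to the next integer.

n₁ = 153

n₁ = (z_α + z_β)² · (σ₁² + σ₂²/r) / δ²
   = (2.326 + 1.036)² · (4² + 3.2²/3) / 1.2²
   = 11.3030 · (16 + 3.4133) / 1.44
   = 11.3030 · 19.4133 / 1.44
   = 152.38
Round up → n₁ = 153; n₂ = r·n₁ = 3 × 153 = 459.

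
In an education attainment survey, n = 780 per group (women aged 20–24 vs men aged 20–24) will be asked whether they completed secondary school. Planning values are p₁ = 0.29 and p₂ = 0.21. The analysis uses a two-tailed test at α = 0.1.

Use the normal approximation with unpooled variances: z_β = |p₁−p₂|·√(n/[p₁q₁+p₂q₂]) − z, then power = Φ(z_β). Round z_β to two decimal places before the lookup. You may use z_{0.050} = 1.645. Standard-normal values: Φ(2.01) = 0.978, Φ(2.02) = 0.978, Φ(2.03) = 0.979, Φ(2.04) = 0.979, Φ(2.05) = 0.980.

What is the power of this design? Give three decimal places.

Power ≈ 0.978

z_β = |p₁−p₂|·√(n/[p₁q₁+p₂q₂]) − z_{α/2}
    = 0.08 · √(780/0.3718) − 1.645
    = 0.08 · 45.8029 − 1.645
    = 3.6642 − 1.645 = 2.0192 → 2.02
Power = Φ(2.02) = 0.978.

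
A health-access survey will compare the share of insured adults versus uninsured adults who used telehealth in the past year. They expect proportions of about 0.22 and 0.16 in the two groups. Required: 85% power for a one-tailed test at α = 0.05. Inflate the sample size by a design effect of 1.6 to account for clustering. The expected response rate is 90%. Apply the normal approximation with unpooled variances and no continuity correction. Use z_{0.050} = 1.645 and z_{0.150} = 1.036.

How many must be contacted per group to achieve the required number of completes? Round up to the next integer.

n = 1087 per group

n = (z_α + z_β)² · [p₁(1−p₁) + p₂(1−p₂)] / (p₁ − p₂)²
  = (1.645 + 1.036)² · (0.22·0.78 + 0.16·0.84) / (0.06)²
  = (2.681)² · (0.1716 + 0.1344) / 0.0036
  = 7.1878 · 0.3060 / 0.0036
  = 610.96
Design effect: 1.6 × 610.96 = 977.54.
Adjust for 90% response: 977.54 / 0.90 = 1086.15.
Round up → n = 1087 per group.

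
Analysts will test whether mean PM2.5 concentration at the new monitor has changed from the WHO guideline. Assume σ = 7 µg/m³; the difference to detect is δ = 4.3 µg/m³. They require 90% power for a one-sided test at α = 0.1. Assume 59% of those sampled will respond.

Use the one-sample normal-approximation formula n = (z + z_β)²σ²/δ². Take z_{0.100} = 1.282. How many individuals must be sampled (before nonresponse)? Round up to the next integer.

n = 30

n = (z_α + z_β)² · σ² / δ²
  = (1.282 + 1.282)² · 7² / 4.3²
  = 6.5741 · 49 / 18.49
  = 17.42
Adjust for 59% response: 17.42 / 0.59 = 29.53.
Round up → n = 30.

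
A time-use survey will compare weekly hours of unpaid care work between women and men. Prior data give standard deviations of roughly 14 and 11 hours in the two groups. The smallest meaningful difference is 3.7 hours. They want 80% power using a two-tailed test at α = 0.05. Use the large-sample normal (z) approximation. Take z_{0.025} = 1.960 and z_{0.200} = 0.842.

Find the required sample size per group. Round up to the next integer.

n = (z_{α/2} + z_β)² · (σ₁² + σ₂²) / δ²
  = (1.960 + 0.842)² · (14² + 11² = 317) / 3.7²
  = 7.8512 · 317 / 13.69
  = 181.80
Round up → n = 182 per group.

n = 182 per group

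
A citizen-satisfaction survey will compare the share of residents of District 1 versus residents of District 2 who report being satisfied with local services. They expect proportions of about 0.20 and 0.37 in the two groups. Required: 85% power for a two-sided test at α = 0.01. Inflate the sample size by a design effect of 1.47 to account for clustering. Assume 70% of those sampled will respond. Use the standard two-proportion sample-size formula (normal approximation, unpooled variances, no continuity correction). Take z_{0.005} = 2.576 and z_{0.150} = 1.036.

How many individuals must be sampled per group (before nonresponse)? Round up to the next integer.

n = (z_{α/2} + z_β)² · [p₁(1−p₁) + p₂(1−p₂)] / (p₁ − p₂)²
  = (2.576 + 1.036)² · (0.20·0.80 + 0.37·0.63) / (-0.17)²
  = (3.612)² · (0.1600 + 0.2331) / 0.0289
  = 13.0465 · 0.3931 / 0.0289
  = 177.46
Design effect: 1.47 × 177.46 = 260.87.
Adjust for 70% response: 260.87 / 0.70 = 372.67.
Round up → n = 373 per group.

n = 373 per group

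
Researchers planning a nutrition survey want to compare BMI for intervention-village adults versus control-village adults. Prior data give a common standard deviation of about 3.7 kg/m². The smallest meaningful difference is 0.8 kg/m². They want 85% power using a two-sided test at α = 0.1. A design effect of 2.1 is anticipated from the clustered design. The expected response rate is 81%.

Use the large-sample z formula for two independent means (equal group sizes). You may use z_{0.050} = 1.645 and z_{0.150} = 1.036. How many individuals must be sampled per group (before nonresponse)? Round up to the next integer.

n = (z_{α/2} + z_β)² · (σ₁² + σ₂²) / δ²
  = (1.645 + 1.036)² · (2·3.7² = 27.38) / 0.8²
  = 7.1878 · 27.38 / 0.64
  = 307.50
Design effect: 2.1 × 307.50 = 645.75.
Adjust for 81% response: 645.75 / 0.81 = 797.23.
Round up → n = 798 per group.

n = 798 per group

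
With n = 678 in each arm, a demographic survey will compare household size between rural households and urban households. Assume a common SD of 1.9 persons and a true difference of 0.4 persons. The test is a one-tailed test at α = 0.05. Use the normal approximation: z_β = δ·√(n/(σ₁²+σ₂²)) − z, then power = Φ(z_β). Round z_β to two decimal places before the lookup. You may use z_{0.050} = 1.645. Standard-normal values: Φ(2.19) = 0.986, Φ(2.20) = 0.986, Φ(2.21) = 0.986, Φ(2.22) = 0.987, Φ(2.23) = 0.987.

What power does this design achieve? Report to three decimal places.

Power ≈ 0.987

z_β = δ·√(n/(σ₁²+σ₂²)) − z_α
    = 0.4 · √(678/7.22) − 1.645
    = 0.4 · 9.69050 − 1.645
    = 3.8762 − 1.645 = 2.2312 → 2.23
Power = Φ(2.23) = 0.987.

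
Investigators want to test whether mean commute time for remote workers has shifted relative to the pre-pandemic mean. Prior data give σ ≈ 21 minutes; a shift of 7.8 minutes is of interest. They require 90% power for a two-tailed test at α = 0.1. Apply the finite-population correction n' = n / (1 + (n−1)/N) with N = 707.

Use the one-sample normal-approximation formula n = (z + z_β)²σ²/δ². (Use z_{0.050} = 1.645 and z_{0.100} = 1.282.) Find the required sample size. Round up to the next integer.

n = 58

n = (z_{α/2} + z_β)² · σ² / δ²
  = (1.645 + 1.282)² · 21² / 7.8²
  = 8.5673 · 441 / 60.84
  = 62.10
Finite-population correction (N = 707): 62.10 / (1 + (62.10 − 1)/707) = 57.16.
Round up → n = 58.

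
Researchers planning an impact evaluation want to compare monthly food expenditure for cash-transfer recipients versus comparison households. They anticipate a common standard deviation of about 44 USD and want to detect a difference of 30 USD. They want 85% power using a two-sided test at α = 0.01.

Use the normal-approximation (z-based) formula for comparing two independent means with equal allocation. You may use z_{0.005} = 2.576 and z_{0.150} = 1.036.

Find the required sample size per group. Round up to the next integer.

n = (z_{α/2} + z_β)² · (σ₁² + σ₂²) / δ²
  = (2.576 + 1.036)² · (2·44² = 3872) / 30²
  = 13.0465 · 3872 / 900
  = 56.13
Round up → n = 57 per group.

n = 57 per group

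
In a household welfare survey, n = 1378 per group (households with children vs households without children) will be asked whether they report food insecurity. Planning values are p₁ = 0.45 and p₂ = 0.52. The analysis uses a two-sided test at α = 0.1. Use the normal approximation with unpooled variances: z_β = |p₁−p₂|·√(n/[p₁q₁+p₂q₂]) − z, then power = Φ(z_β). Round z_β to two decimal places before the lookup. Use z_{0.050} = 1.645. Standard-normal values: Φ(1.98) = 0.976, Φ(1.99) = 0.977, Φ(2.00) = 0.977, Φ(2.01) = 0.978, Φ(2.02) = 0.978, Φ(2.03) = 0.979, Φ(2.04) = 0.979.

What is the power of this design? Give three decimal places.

z_β = |p₁−p₂|·√(n/[p₁q₁+p₂q₂]) − z_{α/2}
    = 0.07 · √(1378/0.4971) − 1.645
    = 0.07 · 52.6505 − 1.645
    = 3.6855 − 1.645 = 2.0405 → 2.04
Power = Φ(2.04) = 0.979.

Power ≈ 0.979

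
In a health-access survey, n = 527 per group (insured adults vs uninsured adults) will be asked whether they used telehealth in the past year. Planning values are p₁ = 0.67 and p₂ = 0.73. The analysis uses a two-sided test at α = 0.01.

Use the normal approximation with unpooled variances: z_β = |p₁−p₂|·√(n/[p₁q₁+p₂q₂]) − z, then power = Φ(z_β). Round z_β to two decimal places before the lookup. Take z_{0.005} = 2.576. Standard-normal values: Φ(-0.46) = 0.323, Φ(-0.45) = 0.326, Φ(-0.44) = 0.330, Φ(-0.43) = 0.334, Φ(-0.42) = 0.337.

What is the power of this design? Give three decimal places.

z_β = |p₁−p₂|·√(n/[p₁q₁+p₂q₂]) − z_{α/2}
    = 0.06 · √(527/0.4182) − 2.576
    = 0.06 · 35.4988 − 2.576
    = 2.1299 − 2.576 = -0.4461 → -0.45
Power = Φ(-0.45) = 0.326.

Power ≈ 0.326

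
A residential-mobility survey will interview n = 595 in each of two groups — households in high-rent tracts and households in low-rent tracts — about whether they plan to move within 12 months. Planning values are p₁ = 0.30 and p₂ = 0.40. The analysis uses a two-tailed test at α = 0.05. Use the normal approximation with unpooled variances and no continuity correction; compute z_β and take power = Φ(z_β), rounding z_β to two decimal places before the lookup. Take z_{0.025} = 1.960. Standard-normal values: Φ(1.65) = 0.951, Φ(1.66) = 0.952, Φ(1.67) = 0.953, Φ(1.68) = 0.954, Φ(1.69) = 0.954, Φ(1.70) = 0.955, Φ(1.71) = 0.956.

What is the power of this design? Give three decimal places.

Power ≈ 0.954

z_β = |p₁−p₂|·√(n/[p₁q₁+p₂q₂]) − z_{α/2}
    = 0.10 · √(595/0.4500) − 1.960
    = 0.10 · 36.3624 − 1.960
    = 3.6362 − 1.960 = 1.6762 → 1.68
Power = Φ(1.68) = 0.954.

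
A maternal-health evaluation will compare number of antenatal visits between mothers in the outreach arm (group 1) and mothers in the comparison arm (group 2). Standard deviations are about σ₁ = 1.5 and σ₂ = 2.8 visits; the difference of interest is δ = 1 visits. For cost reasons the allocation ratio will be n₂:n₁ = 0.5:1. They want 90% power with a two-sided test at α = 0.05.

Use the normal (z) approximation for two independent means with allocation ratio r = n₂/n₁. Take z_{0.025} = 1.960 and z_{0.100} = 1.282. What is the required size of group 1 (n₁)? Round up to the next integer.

n₁ = 189

n₁ = (z_{α/2} + z_β)² · (σ₁² + σ₂²/r) / δ²
   = (1.960 + 1.282)² · (1.5² + 2.8²/0.5) / 1²
   = 10.5106 · (2.25 + 15.68) / 1
   = 10.5106 · 17.93 / 1
   = 188.45
Round up → n₁ = 189; n₂ = r·n₁ = 0.5 × 189 = 95.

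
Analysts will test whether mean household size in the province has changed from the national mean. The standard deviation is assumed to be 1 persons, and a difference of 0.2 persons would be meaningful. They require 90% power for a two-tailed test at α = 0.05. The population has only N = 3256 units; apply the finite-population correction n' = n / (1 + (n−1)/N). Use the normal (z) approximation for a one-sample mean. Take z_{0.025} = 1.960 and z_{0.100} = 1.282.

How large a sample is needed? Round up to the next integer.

n = 244

n = (z_{α/2} + z_β)² · σ² / δ²
  = (1.960 + 1.282)² · 1² / 0.2²
  = 10.5106 · 1 / 0.04
  = 262.76
Finite-population correction (N = 3256): 262.76 / (1 + (262.76 − 1)/3256) = 243.21.
Round up → n = 244.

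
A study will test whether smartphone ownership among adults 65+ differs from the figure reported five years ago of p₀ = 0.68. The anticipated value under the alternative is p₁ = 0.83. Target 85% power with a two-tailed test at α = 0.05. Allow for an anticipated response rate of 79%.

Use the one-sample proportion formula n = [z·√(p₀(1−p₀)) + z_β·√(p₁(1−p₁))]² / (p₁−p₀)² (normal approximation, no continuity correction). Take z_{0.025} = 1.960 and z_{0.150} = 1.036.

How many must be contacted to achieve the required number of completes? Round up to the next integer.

n = 96

n = [z_{α/2}·√(p₀q₀) + z_β·√(p₁q₁)]² / (p₁ − p₀)²
  = [1.960·√(0.68·0.32) + 1.036·√(0.83·0.17)]² / (0.15)²
  = [1.960·0.4665 + 1.036·0.3756]² / 0.0225
  = [1.3034]² / 0.0225
  = 75.51
Adjust for 79% response: 75.51 / 0.79 = 95.58.
Round up → n = 96.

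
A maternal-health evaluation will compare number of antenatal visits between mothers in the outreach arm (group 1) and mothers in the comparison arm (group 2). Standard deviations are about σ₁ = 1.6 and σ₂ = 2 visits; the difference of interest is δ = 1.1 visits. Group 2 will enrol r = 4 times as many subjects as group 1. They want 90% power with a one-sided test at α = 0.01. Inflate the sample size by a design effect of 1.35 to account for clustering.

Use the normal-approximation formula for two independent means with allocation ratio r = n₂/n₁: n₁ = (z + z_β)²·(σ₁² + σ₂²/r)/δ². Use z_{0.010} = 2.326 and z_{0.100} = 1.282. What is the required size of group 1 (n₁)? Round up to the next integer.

n₁ = (z_α + z_β)² · (σ₁² + σ₂²/r) / δ²
   = (2.326 + 1.282)² · (1.6² + 2²/4) / 1.1²
   = 13.0177 · (2.56 + 1) / 1.21
   = 13.0177 · 3.56 / 1.21
   = 38.30
Design effect: 1.35 × 38.30 = 51.70.
Round up → n₁ = 52; n₂ = r·n₁ = 4 × 52 = 208.

n₁ = 52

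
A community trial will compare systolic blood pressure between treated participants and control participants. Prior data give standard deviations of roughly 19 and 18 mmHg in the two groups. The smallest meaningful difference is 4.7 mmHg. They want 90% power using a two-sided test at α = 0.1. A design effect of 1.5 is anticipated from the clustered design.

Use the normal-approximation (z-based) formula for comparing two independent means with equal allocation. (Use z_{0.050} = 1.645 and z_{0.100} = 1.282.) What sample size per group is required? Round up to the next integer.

n = (z_{α/2} + z_β)² · (σ₁² + σ₂²) / δ²
  = (1.645 + 1.282)² · (19² + 18² = 685) / 4.7²
  = 8.5673 · 685 / 22.09
  = 265.67
Design effect: 1.5 × 265.67 = 398.50.
Round up → n = 399 per group.

n = 399 per group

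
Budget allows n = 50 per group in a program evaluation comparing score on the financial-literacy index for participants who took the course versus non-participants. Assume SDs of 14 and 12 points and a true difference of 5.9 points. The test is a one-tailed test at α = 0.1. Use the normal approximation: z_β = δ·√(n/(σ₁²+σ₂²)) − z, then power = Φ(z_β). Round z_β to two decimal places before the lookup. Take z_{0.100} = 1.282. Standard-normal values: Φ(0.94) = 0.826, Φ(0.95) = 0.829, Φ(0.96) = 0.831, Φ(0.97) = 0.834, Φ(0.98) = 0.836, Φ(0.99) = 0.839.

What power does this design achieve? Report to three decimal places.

Power ≈ 0.836

z_β = δ·√(n/(σ₁²+σ₂²)) − z_α
    = 5.9 · √(50/340) − 1.282
    = 5.9 · 0.38348 − 1.282
    = 2.2625 − 1.282 = 0.9805 → 0.98
Power = Φ(0.98) = 0.836.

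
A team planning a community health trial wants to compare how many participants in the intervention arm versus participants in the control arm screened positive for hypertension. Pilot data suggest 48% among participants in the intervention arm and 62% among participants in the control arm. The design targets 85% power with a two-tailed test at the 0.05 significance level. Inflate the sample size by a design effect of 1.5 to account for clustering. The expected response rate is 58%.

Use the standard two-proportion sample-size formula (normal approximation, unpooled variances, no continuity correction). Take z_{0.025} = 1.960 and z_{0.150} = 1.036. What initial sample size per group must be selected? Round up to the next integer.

n = 575 per group

n = (z_{α/2} + z_β)² · [p₁(1−p₁) + p₂(1−p₂)] / (p₁ − p₂)²
  = (1.960 + 1.036)² · (0.48·0.52 + 0.62·0.38) / (-0.14)²
  = (2.996)² · (0.2496 + 0.2356) / 0.0196
  = 8.9760 · 0.4852 / 0.0196
  = 222.20
Design effect: 1.5 × 222.20 = 333.30.
Adjust for 58% response: 333.30 / 0.58 = 574.66.
Round up → n = 575 per group.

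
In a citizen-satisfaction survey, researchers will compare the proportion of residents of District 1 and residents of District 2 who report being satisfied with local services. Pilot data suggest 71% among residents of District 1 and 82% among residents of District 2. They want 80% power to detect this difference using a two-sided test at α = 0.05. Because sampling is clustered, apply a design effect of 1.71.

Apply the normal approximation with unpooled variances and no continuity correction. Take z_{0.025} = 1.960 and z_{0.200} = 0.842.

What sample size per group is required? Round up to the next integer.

n = 393 per group

n = (z_{α/2} + z_β)² · [p₁(1−p₁) + p₂(1−p₂)] / (p₁ − p₂)²
  = (1.960 + 0.842)² · (0.71·0.29 + 0.82·0.18) / (-0.11)²
  = (2.802)² · (0.2059 + 0.1476) / 0.0121
  = 7.8512 · 0.3535 / 0.0121
  = 229.37
Design effect: 1.71 × 229.37 = 392.23.
Round up → n = 393 per group.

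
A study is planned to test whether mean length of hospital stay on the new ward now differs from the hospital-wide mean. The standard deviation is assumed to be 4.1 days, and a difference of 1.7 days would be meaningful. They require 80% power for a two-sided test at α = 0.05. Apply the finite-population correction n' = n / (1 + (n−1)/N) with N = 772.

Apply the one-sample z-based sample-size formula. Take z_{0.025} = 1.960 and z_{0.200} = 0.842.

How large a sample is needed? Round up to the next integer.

n = 44

n = (z_{α/2} + z_β)² · σ² / δ²
  = (1.960 + 0.842)² · 4.1² / 1.7²
  = 7.8512 · 16.81 / 2.89
  = 45.67
Finite-population correction (N = 772): 45.67 / (1 + (45.67 − 1)/772) = 43.17.
Round up → n = 44.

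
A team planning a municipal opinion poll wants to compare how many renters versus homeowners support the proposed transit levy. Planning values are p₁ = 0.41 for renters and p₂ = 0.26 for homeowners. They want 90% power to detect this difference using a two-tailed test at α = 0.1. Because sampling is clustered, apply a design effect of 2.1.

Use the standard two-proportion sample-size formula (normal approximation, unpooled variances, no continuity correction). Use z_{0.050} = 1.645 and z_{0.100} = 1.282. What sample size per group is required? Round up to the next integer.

n = (z_{α/2} + z_β)² · [p₁(1−p₁) + p₂(1−p₂)] / (p₁ − p₂)²
  = (1.645 + 1.282)² · (0.41·0.59 + 0.26·0.74) / (0.15)²
  = (2.927)² · (0.2419 + 0.1924) / 0.0225
  = 8.5673 · 0.4343 / 0.0225
  = 165.37
Design effect: 2.1 × 165.37 = 347.27.
Round up → n = 348 per group.

n = 348 per group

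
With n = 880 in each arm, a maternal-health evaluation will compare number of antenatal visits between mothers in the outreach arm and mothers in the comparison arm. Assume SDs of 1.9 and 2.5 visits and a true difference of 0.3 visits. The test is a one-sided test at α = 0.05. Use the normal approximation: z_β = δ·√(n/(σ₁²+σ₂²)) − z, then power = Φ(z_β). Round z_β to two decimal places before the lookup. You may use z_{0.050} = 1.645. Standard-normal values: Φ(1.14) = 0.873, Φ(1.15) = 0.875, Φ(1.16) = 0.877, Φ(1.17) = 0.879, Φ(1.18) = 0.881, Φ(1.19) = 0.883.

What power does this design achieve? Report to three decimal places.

Power ≈ 0.883

z_β = δ·√(n/(σ₁²+σ₂²)) − z_α
    = 0.3 · √(880/9.86) − 1.645
    = 0.3 · 9.44719 − 1.645
    = 2.8342 − 1.645 = 1.1892 → 1.19
Power = Φ(1.19) = 0.883.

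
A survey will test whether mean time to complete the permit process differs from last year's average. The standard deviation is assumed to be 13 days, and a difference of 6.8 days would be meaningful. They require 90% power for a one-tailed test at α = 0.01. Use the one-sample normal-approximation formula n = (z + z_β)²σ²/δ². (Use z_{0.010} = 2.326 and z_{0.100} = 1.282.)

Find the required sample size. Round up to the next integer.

n = 48

n = (z_α + z_β)² · σ² / δ²
  = (2.326 + 1.282)² · 13² / 6.8²
  = 13.0177 · 169 / 46.24
  = 47.58
Round up → n = 48.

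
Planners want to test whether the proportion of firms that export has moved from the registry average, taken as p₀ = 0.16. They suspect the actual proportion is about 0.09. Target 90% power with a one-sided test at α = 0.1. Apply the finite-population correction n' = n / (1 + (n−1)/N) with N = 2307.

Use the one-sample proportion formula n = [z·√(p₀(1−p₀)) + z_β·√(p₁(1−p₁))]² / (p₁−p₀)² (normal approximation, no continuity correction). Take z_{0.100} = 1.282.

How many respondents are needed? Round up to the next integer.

n = 135

n = [z_α·√(p₀q₀) + z_β·√(p₁q₁)]² / (p₁ − p₀)²
  = [1.282·√(0.16·0.84) + 1.282·√(0.09·0.91)]² / (-0.07)²
  = [1.282·0.3666 + 1.282·0.2862]² / 0.0049
  = [0.8369]² / 0.0049
  = 142.93
Finite-population correction (N = 2307): 142.93 / (1 + (142.93 − 1)/2307) = 134.65.
Round up → n = 135.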